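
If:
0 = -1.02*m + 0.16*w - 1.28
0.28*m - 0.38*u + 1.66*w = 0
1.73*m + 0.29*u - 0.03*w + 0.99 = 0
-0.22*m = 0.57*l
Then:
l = 0.43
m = -1.11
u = 3.29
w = 0.94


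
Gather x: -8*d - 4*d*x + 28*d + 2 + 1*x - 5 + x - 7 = 20*d + x*(2 - 4*d) - 10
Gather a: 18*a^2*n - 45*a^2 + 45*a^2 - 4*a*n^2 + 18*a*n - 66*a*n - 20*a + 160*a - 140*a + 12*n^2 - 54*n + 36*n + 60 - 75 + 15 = 18*a^2*n + a*(-4*n^2 - 48*n) + 12*n^2 - 18*n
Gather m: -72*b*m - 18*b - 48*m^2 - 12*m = -18*b - 48*m^2 + m*(-72*b - 12)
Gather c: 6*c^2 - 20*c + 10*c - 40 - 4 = 6*c^2 - 10*c - 44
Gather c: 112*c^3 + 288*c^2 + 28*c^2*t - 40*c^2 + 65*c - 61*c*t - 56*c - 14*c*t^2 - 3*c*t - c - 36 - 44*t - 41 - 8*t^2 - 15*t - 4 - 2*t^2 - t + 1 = 112*c^3 + c^2*(28*t + 248) + c*(-14*t^2 - 64*t + 8) - 10*t^2 - 60*t - 80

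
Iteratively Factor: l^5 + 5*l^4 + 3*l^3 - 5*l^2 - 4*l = (l + 1)*(l^4 + 4*l^3 - l^2 - 4*l) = (l + 1)*(l + 4)*(l^3 - l) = (l - 1)*(l + 1)*(l + 4)*(l^2 + l) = l*(l - 1)*(l + 1)*(l + 4)*(l + 1)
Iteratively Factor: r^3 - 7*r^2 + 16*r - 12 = (r - 2)*(r^2 - 5*r + 6) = (r - 2)^2*(r - 3)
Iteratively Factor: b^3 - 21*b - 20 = (b + 4)*(b^2 - 4*b - 5) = (b - 5)*(b + 4)*(b + 1)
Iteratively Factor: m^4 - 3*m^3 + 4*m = (m - 2)*(m^3 - m^2 - 2*m) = m*(m - 2)*(m^2 - m - 2) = m*(m - 2)*(m + 1)*(m - 2)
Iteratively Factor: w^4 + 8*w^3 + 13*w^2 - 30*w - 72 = (w + 3)*(w^3 + 5*w^2 - 2*w - 24) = (w + 3)^2*(w^2 + 2*w - 8) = (w - 2)*(w + 3)^2*(w + 4)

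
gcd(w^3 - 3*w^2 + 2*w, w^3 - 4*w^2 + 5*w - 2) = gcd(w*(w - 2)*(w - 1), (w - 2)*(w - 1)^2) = w^2 - 3*w + 2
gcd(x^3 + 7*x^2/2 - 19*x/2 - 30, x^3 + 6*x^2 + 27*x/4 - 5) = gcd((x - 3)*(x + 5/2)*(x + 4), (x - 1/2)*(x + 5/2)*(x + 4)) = x^2 + 13*x/2 + 10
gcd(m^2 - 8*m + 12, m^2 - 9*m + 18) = m - 6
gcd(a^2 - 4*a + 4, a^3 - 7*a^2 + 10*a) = a - 2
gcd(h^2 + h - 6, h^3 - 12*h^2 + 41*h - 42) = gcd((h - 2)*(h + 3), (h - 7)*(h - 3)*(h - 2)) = h - 2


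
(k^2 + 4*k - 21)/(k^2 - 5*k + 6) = (k + 7)/(k - 2)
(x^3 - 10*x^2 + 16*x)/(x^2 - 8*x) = x - 2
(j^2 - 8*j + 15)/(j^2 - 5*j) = (j - 3)/j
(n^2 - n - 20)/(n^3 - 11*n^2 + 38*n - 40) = (n + 4)/(n^2 - 6*n + 8)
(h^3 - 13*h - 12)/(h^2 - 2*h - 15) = (h^2 - 3*h - 4)/(h - 5)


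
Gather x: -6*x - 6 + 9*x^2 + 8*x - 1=9*x^2 + 2*x - 7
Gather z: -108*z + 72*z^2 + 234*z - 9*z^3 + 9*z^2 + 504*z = -9*z^3 + 81*z^2 + 630*z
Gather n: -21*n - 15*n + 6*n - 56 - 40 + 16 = -30*n - 80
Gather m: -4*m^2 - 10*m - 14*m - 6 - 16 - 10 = -4*m^2 - 24*m - 32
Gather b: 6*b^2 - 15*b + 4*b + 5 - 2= 6*b^2 - 11*b + 3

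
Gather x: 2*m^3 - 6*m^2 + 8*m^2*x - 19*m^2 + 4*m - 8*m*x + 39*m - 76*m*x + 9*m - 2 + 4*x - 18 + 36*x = 2*m^3 - 25*m^2 + 52*m + x*(8*m^2 - 84*m + 40) - 20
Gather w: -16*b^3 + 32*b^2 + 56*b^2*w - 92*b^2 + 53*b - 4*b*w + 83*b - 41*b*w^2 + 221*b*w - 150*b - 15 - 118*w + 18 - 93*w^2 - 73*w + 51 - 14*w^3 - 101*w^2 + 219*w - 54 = -16*b^3 - 60*b^2 - 14*b - 14*w^3 + w^2*(-41*b - 194) + w*(56*b^2 + 217*b + 28)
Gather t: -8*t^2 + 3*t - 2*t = -8*t^2 + t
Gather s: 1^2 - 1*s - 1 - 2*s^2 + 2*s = -2*s^2 + s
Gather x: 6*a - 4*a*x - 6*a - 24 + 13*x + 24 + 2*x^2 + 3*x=2*x^2 + x*(16 - 4*a)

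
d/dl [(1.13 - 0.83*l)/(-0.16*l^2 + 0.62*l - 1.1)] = (-0.1328*l^2 + 0.3616*l + 0.2124)/(0.0256*l^4 - 0.1984*l^3 + 0.7364*l^2 - 1.364*l + 1.21)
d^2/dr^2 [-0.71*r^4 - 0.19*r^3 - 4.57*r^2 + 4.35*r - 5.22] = -8.52*r^2 - 1.14*r - 9.14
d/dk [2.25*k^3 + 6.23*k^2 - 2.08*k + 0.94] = 6.75*k^2 + 12.46*k - 2.08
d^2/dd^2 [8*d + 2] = 0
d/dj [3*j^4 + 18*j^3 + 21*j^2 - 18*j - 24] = 12*j^3 + 54*j^2 + 42*j - 18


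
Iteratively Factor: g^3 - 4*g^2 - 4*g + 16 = (g - 2)*(g^2 - 2*g - 8) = (g - 4)*(g - 2)*(g + 2)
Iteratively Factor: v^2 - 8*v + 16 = (v - 4)*(v - 4)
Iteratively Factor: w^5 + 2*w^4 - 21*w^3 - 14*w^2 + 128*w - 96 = (w - 3)*(w^4 + 5*w^3 - 6*w^2 - 32*w + 32) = (w - 3)*(w + 4)*(w^3 + w^2 - 10*w + 8) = (w - 3)*(w + 4)^2*(w^2 - 3*w + 2) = (w - 3)*(w - 1)*(w + 4)^2*(w - 2)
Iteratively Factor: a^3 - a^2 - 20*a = (a - 5)*(a^2 + 4*a) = a*(a - 5)*(a + 4)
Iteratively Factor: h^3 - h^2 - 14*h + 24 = (h + 4)*(h^2 - 5*h + 6) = (h - 3)*(h + 4)*(h - 2)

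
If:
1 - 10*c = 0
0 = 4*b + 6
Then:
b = -3/2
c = 1/10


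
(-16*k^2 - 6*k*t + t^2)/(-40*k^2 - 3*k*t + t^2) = (2*k + t)/(5*k + t)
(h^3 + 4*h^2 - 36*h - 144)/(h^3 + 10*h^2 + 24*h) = (h - 6)/h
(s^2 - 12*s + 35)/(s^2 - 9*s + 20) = (s - 7)/(s - 4)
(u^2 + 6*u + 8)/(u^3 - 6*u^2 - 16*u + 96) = (u + 2)/(u^2 - 10*u + 24)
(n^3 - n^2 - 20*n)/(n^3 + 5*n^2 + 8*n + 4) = n*(n^2 - n - 20)/(n^3 + 5*n^2 + 8*n + 4)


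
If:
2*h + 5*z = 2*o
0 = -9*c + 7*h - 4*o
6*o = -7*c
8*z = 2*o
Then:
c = 0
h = 0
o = 0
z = 0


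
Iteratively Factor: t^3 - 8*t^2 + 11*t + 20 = (t - 5)*(t^2 - 3*t - 4) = (t - 5)*(t - 4)*(t + 1)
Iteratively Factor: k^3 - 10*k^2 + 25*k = (k - 5)*(k^2 - 5*k) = k*(k - 5)*(k - 5)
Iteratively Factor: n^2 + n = (n + 1)*(n)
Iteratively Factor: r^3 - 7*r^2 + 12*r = (r)*(r^2 - 7*r + 12) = r*(r - 4)*(r - 3)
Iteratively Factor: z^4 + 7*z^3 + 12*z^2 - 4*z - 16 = (z + 2)*(z^3 + 5*z^2 + 2*z - 8) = (z + 2)^2*(z^2 + 3*z - 4) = (z + 2)^2*(z + 4)*(z - 1)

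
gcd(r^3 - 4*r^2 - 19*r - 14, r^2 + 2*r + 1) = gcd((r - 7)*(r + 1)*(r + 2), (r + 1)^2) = r + 1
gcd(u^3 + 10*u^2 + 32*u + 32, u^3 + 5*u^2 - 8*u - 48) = u^2 + 8*u + 16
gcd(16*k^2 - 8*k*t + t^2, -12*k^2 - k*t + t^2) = -4*k + t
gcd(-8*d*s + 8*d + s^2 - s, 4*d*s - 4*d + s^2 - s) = s - 1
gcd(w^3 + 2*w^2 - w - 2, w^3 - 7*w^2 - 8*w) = w + 1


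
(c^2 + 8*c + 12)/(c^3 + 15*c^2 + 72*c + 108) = (c + 2)/(c^2 + 9*c + 18)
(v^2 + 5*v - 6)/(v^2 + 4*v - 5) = (v + 6)/(v + 5)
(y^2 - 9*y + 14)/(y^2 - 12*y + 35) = (y - 2)/(y - 5)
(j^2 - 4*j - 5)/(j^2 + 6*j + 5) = (j - 5)/(j + 5)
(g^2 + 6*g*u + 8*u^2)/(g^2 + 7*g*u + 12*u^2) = (g + 2*u)/(g + 3*u)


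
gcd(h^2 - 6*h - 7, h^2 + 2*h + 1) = h + 1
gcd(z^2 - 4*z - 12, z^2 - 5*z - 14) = z + 2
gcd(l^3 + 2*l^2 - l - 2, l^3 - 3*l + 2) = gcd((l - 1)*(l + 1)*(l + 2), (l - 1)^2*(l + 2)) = l^2 + l - 2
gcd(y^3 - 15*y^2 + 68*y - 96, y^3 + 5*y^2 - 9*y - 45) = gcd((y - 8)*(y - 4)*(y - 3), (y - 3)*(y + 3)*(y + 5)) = y - 3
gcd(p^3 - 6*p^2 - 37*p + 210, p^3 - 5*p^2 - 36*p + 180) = p^2 + p - 30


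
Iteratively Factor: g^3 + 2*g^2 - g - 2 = (g + 1)*(g^2 + g - 2) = (g - 1)*(g + 1)*(g + 2)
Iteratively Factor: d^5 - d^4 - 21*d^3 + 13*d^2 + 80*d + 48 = (d - 3)*(d^4 + 2*d^3 - 15*d^2 - 32*d - 16) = (d - 3)*(d + 1)*(d^3 + d^2 - 16*d - 16) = (d - 3)*(d + 1)^2*(d^2 - 16) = (d - 3)*(d + 1)^2*(d + 4)*(d - 4)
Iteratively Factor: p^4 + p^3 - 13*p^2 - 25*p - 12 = (p + 1)*(p^3 - 13*p - 12) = (p - 4)*(p + 1)*(p^2 + 4*p + 3) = (p - 4)*(p + 1)*(p + 3)*(p + 1)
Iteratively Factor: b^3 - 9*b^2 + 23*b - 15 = (b - 3)*(b^2 - 6*b + 5) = (b - 3)*(b - 1)*(b - 5)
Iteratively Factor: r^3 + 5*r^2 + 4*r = (r + 1)*(r^2 + 4*r) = r*(r + 1)*(r + 4)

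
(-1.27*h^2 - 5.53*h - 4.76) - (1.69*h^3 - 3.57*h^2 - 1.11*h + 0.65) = -1.69*h^3 + 2.3*h^2 - 4.42*h - 5.41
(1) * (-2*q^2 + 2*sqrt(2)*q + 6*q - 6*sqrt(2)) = -2*q^2 + 2*sqrt(2)*q + 6*q - 6*sqrt(2)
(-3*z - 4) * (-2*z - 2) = 6*z^2 + 14*z + 8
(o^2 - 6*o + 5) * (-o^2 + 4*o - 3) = -o^4 + 10*o^3 - 32*o^2 + 38*o - 15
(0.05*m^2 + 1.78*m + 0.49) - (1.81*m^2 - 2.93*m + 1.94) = -1.76*m^2 + 4.71*m - 1.45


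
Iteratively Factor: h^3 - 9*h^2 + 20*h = (h - 4)*(h^2 - 5*h) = h*(h - 4)*(h - 5)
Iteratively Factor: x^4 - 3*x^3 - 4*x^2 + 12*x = (x - 2)*(x^3 - x^2 - 6*x) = (x - 3)*(x - 2)*(x^2 + 2*x) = x*(x - 3)*(x - 2)*(x + 2)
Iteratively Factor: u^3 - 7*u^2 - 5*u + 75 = (u + 3)*(u^2 - 10*u + 25) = (u - 5)*(u + 3)*(u - 5)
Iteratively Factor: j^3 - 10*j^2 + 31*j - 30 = (j - 5)*(j^2 - 5*j + 6) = (j - 5)*(j - 2)*(j - 3)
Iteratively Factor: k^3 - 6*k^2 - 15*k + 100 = (k - 5)*(k^2 - k - 20) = (k - 5)*(k + 4)*(k - 5)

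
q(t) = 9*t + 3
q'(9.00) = 9.00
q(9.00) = 84.00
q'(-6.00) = 9.00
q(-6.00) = -51.00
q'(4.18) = 9.00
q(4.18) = 40.62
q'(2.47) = 9.00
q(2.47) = 25.23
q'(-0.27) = 9.00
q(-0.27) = 0.57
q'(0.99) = 9.00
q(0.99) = 11.91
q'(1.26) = 9.00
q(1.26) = 14.34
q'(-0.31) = 9.00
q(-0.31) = 0.21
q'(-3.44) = 9.00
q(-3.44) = -27.96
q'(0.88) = 9.00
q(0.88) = 10.92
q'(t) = 9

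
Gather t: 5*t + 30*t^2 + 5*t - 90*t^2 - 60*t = -60*t^2 - 50*t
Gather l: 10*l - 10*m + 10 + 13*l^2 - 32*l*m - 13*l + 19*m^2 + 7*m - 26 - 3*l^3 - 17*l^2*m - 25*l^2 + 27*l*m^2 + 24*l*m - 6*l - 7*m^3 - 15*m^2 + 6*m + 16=-3*l^3 + l^2*(-17*m - 12) + l*(27*m^2 - 8*m - 9) - 7*m^3 + 4*m^2 + 3*m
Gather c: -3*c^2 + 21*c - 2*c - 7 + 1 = -3*c^2 + 19*c - 6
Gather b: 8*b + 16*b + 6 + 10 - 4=24*b + 12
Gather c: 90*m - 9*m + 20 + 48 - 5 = 81*m + 63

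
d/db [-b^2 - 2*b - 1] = -2*b - 2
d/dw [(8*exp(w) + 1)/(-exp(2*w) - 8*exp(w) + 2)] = 2*(4*exp(2*w) + exp(w) + 12)*exp(w)/(exp(4*w) + 16*exp(3*w) + 60*exp(2*w) - 32*exp(w) + 4)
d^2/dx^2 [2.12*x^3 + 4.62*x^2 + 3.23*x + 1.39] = 12.72*x + 9.24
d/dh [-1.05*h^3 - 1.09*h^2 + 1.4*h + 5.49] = -3.15*h^2 - 2.18*h + 1.4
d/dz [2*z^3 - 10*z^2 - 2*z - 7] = 6*z^2 - 20*z - 2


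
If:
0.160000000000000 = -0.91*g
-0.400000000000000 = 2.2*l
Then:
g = -0.18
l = -0.18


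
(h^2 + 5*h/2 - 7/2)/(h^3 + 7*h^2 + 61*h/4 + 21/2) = 2*(h - 1)/(2*h^2 + 7*h + 6)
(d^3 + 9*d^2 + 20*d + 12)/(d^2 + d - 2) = (d^2 + 7*d + 6)/(d - 1)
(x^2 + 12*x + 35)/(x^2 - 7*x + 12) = (x^2 + 12*x + 35)/(x^2 - 7*x + 12)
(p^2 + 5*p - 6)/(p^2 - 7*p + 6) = (p + 6)/(p - 6)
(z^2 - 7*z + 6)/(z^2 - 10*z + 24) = (z - 1)/(z - 4)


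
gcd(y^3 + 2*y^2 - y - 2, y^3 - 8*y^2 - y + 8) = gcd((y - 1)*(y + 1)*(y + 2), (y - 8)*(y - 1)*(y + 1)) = y^2 - 1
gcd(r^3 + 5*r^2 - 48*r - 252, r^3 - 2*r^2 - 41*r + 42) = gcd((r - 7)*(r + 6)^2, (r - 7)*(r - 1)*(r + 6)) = r^2 - r - 42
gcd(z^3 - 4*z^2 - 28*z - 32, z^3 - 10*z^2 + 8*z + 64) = z^2 - 6*z - 16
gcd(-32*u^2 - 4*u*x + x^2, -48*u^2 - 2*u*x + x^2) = -8*u + x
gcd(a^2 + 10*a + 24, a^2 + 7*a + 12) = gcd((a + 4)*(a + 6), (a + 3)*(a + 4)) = a + 4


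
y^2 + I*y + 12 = (y - 3*I)*(y + 4*I)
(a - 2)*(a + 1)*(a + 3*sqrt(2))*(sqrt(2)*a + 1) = sqrt(2)*a^4 - sqrt(2)*a^3 + 7*a^3 - 7*a^2 + sqrt(2)*a^2 - 14*a - 3*sqrt(2)*a - 6*sqrt(2)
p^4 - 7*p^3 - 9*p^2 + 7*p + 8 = (p - 8)*(p - 1)*(p + 1)^2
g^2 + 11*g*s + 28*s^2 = (g + 4*s)*(g + 7*s)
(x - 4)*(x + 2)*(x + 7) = x^3 + 5*x^2 - 22*x - 56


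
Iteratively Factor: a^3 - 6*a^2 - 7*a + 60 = (a - 4)*(a^2 - 2*a - 15) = (a - 5)*(a - 4)*(a + 3)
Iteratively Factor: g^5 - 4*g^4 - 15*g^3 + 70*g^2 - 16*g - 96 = (g + 4)*(g^4 - 8*g^3 + 17*g^2 + 2*g - 24) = (g + 1)*(g + 4)*(g^3 - 9*g^2 + 26*g - 24) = (g - 2)*(g + 1)*(g + 4)*(g^2 - 7*g + 12) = (g - 3)*(g - 2)*(g + 1)*(g + 4)*(g - 4)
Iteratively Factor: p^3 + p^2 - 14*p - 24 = (p + 3)*(p^2 - 2*p - 8) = (p + 2)*(p + 3)*(p - 4)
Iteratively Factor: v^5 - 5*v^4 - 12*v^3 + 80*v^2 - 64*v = (v - 1)*(v^4 - 4*v^3 - 16*v^2 + 64*v) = (v - 4)*(v - 1)*(v^3 - 16*v) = (v - 4)*(v - 1)*(v + 4)*(v^2 - 4*v) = (v - 4)^2*(v - 1)*(v + 4)*(v)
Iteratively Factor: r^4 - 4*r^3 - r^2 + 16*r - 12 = (r - 1)*(r^3 - 3*r^2 - 4*r + 12) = (r - 2)*(r - 1)*(r^2 - r - 6) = (r - 2)*(r - 1)*(r + 2)*(r - 3)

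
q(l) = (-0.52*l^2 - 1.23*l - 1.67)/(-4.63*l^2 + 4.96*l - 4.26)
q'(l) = (-1.04*l - 1.23)/(-4.63*l^2 + 4.96*l - 4.26) + (9.26*l - 4.96)*(-0.52*l^2 - 1.23*l - 1.67)/(-4.63*l^2 + 4.96*l - 4.26)^2 = (-8.2741*l^2 - 11.0338*l + 13.523)/(21.4369*l^4 - 45.9296*l^3 + 64.0492*l^2 - 42.2592*l + 18.1476)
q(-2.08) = 0.04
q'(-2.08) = 0.00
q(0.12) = 0.49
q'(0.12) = 0.87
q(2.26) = 0.43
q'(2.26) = -0.19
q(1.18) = 0.79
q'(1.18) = -0.47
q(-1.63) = 0.04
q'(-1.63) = 0.02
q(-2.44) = 0.04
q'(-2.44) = -0.00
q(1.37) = 0.70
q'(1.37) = -0.45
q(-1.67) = 0.04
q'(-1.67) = 0.01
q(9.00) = 0.16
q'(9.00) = -0.01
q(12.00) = 0.15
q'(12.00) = -0.00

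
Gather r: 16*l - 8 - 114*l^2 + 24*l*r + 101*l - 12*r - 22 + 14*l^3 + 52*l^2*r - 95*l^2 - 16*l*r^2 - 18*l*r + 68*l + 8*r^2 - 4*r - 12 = 14*l^3 - 209*l^2 + 185*l + r^2*(8 - 16*l) + r*(52*l^2 + 6*l - 16) - 42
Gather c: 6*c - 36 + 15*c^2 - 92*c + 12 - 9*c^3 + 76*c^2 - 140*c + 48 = -9*c^3 + 91*c^2 - 226*c + 24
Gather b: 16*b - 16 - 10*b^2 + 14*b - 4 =-10*b^2 + 30*b - 20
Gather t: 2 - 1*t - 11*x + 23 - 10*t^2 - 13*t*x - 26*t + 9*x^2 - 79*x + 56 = -10*t^2 + t*(-13*x - 27) + 9*x^2 - 90*x + 81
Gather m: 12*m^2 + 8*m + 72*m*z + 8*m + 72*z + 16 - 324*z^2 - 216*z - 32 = 12*m^2 + m*(72*z + 16) - 324*z^2 - 144*z - 16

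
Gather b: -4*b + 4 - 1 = 3 - 4*b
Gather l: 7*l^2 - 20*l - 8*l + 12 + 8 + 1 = 7*l^2 - 28*l + 21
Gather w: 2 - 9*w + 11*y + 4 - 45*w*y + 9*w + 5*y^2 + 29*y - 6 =-45*w*y + 5*y^2 + 40*y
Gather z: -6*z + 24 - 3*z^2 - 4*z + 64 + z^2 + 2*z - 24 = -2*z^2 - 8*z + 64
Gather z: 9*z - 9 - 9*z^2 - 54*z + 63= -9*z^2 - 45*z + 54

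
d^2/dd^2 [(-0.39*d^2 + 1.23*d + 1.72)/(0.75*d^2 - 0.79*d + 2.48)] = (-2.22044604925031e-16*d^4 + 0.921600000000001*d^3 + 10.1574*d^2 - 19.8414*d - 4.229176)/(0.421875*d^6 - 1.333125*d^5 + 5.589225*d^4 - 9.309439*d^3 + 18.481704*d^2 - 14.576448*d + 15.252992)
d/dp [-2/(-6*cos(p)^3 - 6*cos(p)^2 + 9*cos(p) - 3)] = 8*(4*cos(p) + 3*cos(2*p))*sin(p)/(3*(-4*sin(p)^2 - 3*cos(p) + cos(3*p) + 6)^2)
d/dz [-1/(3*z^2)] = 2/(3*z^3)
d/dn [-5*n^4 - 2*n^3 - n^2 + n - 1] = -20*n^3 - 6*n^2 - 2*n + 1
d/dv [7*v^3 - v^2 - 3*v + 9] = 21*v^2 - 2*v - 3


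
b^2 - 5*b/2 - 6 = (b - 4)*(b + 3/2)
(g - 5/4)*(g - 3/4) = g^2 - 2*g + 15/16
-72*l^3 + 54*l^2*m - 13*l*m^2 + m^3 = (-6*l + m)*(-4*l + m)*(-3*l + m)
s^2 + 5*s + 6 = (s + 2)*(s + 3)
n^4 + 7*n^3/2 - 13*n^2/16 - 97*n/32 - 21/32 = (n - 1)*(n + 1/4)*(n + 3/4)*(n + 7/2)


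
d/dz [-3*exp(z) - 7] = -3*exp(z)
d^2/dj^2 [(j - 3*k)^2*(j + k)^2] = 12*j^2 - 24*j*k - 4*k^2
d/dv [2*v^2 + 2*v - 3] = 4*v + 2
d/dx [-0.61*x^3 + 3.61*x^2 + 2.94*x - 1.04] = -1.83*x^2 + 7.22*x + 2.94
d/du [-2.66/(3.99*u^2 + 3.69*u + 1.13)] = (21.2268*u + 9.8154)/(3.99*u^2 + 3.69*u + 1.13)^2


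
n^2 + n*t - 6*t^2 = (n - 2*t)*(n + 3*t)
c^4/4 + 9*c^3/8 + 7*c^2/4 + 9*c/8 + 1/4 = (c/4 + 1/2)*(c + 1/2)*(c + 1)^2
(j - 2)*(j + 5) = j^2 + 3*j - 10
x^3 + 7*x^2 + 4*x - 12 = (x - 1)*(x + 2)*(x + 6)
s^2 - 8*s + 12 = (s - 6)*(s - 2)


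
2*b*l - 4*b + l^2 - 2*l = (2*b + l)*(l - 2)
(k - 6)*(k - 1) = k^2 - 7*k + 6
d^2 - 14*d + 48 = (d - 8)*(d - 6)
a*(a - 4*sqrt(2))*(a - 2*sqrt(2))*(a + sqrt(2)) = a^4 - 5*sqrt(2)*a^3 + 4*a^2 + 16*sqrt(2)*a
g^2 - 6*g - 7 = (g - 7)*(g + 1)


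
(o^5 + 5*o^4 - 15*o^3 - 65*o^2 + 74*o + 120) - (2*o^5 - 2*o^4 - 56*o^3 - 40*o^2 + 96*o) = -o^5 + 7*o^4 + 41*o^3 - 25*o^2 - 22*o + 120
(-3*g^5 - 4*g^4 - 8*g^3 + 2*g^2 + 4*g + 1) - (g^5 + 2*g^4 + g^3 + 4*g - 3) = -4*g^5 - 6*g^4 - 9*g^3 + 2*g^2 + 4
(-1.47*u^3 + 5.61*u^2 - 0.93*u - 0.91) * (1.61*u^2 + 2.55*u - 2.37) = -2.3667*u^5 + 5.2836*u^4 + 16.2921*u^3 - 17.1323*u^2 - 0.1164*u + 2.1567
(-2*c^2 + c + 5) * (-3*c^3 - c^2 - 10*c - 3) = 6*c^5 - c^4 + 4*c^3 - 9*c^2 - 53*c - 15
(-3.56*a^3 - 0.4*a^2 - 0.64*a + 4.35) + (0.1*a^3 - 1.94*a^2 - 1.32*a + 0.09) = -3.46*a^3 - 2.34*a^2 - 1.96*a + 4.44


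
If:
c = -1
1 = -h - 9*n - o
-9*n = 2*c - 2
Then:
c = -1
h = -o - 5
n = 4/9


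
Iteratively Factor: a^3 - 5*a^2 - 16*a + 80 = (a + 4)*(a^2 - 9*a + 20) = (a - 5)*(a + 4)*(a - 4)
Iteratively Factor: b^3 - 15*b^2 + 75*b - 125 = (b - 5)*(b^2 - 10*b + 25) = (b - 5)^2*(b - 5)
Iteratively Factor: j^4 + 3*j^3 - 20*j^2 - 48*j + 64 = (j - 1)*(j^3 + 4*j^2 - 16*j - 64) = (j - 1)*(j + 4)*(j^2 - 16) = (j - 1)*(j + 4)^2*(j - 4)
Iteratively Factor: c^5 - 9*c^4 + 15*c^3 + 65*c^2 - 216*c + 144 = (c - 4)*(c^4 - 5*c^3 - 5*c^2 + 45*c - 36) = (c - 4)*(c - 1)*(c^3 - 4*c^2 - 9*c + 36) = (c - 4)*(c - 3)*(c - 1)*(c^2 - c - 12) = (c - 4)^2*(c - 3)*(c - 1)*(c + 3)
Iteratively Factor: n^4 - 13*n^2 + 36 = (n + 3)*(n^3 - 3*n^2 - 4*n + 12) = (n - 2)*(n + 3)*(n^2 - n - 6) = (n - 3)*(n - 2)*(n + 3)*(n + 2)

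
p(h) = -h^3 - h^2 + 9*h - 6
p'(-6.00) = -87.00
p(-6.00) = 120.00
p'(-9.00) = -216.00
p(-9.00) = 561.00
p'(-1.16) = 7.28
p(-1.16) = -16.22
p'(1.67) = -2.71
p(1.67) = 1.58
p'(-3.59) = -22.48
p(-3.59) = -4.93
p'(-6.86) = -118.46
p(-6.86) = 208.03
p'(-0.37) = 9.33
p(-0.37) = -9.42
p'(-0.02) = 9.04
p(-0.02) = -6.18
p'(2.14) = -9.02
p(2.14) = -1.12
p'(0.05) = 8.89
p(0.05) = -5.55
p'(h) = -3*h^2 - 2*h + 9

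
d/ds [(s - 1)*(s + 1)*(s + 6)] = 3*s^2 + 12*s - 1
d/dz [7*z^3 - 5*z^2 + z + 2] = 21*z^2 - 10*z + 1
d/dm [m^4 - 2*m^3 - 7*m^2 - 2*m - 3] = 4*m^3 - 6*m^2 - 14*m - 2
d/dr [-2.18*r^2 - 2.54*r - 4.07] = -4.36*r - 2.54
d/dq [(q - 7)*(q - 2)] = 2*q - 9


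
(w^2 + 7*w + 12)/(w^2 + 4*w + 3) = (w + 4)/(w + 1)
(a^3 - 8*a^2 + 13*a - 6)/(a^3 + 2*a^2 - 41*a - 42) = (a^2 - 2*a + 1)/(a^2 + 8*a + 7)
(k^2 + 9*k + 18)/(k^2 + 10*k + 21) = (k + 6)/(k + 7)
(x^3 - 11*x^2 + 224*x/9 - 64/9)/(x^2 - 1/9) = (3*x^2 - 32*x + 64)/(3*x + 1)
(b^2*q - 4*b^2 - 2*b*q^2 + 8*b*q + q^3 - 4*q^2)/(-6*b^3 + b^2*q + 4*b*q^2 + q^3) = (-b*q + 4*b + q^2 - 4*q)/(6*b^2 + 5*b*q + q^2)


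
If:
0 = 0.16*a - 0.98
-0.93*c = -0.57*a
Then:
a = 6.12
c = 3.75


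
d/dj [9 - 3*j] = -3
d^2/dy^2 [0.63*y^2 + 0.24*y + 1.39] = 1.26000000000000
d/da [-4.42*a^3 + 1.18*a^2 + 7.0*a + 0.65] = -13.26*a^2 + 2.36*a + 7.0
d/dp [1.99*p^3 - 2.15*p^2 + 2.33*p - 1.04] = 5.97*p^2 - 4.3*p + 2.33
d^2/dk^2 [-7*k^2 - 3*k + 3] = -14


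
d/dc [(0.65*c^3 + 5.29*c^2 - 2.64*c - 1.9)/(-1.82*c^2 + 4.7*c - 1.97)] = (-1.183*c^4 + 6.11*c^3 + 16.2167*c^2 - 27.7586*c + 14.1308)/(3.3124*c^4 - 17.108*c^3 + 29.2608*c^2 - 18.518*c + 3.8809)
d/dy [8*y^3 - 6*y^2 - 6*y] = 24*y^2 - 12*y - 6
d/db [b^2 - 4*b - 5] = 2*b - 4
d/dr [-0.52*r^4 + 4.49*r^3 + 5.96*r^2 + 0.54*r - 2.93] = -2.08*r^3 + 13.47*r^2 + 11.92*r + 0.54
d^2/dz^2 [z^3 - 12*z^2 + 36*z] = 6*z - 24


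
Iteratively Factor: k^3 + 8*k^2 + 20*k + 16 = (k + 2)*(k^2 + 6*k + 8) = (k + 2)^2*(k + 4)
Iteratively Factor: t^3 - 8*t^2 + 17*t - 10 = (t - 2)*(t^2 - 6*t + 5) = (t - 2)*(t - 1)*(t - 5)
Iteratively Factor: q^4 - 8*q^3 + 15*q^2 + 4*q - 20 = (q + 1)*(q^3 - 9*q^2 + 24*q - 20) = (q - 2)*(q + 1)*(q^2 - 7*q + 10) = (q - 5)*(q - 2)*(q + 1)*(q - 2)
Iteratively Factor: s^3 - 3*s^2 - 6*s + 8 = (s - 1)*(s^2 - 2*s - 8) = (s - 1)*(s + 2)*(s - 4)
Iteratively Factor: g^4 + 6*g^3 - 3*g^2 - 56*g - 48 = (g + 1)*(g^3 + 5*g^2 - 8*g - 48) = (g - 3)*(g + 1)*(g^2 + 8*g + 16) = (g - 3)*(g + 1)*(g + 4)*(g + 4)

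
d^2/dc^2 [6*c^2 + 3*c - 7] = 12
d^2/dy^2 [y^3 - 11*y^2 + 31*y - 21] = 6*y - 22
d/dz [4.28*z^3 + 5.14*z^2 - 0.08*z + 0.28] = 12.84*z^2 + 10.28*z - 0.08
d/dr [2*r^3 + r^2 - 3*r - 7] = 6*r^2 + 2*r - 3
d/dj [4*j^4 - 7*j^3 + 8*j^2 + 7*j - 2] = 16*j^3 - 21*j^2 + 16*j + 7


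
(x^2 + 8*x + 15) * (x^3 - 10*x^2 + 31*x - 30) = x^5 - 2*x^4 - 34*x^3 + 68*x^2 + 225*x - 450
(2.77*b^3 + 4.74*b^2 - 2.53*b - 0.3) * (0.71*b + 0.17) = 1.9667*b^4 + 3.8363*b^3 - 0.9905*b^2 - 0.6431*b - 0.051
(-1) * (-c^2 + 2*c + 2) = c^2 - 2*c - 2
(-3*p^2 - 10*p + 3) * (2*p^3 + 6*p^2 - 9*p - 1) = -6*p^5 - 38*p^4 - 27*p^3 + 111*p^2 - 17*p - 3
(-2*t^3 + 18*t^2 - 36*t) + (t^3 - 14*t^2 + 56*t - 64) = -t^3 + 4*t^2 + 20*t - 64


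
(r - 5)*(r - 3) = r^2 - 8*r + 15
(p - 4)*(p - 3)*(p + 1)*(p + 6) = p^4 - 31*p^2 + 42*p + 72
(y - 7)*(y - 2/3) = y^2 - 23*y/3 + 14/3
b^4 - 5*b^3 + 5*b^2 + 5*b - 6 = (b - 3)*(b - 2)*(b - 1)*(b + 1)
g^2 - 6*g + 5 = (g - 5)*(g - 1)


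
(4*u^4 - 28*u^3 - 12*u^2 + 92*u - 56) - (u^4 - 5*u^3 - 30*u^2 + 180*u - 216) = 3*u^4 - 23*u^3 + 18*u^2 - 88*u + 160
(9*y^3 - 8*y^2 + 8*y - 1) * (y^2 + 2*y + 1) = 9*y^5 + 10*y^4 + y^3 + 7*y^2 + 6*y - 1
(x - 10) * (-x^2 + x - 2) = -x^3 + 11*x^2 - 12*x + 20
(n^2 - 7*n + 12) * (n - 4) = n^3 - 11*n^2 + 40*n - 48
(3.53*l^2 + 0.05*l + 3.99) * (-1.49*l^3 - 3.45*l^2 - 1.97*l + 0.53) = -5.2597*l^5 - 12.253*l^4 - 13.0717*l^3 - 11.9931*l^2 - 7.8338*l + 2.1147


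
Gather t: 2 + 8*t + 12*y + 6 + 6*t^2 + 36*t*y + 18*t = 6*t^2 + t*(36*y + 26) + 12*y + 8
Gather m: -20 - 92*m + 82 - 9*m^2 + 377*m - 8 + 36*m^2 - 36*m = 27*m^2 + 249*m + 54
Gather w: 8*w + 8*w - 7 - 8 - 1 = 16*w - 16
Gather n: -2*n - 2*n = -4*n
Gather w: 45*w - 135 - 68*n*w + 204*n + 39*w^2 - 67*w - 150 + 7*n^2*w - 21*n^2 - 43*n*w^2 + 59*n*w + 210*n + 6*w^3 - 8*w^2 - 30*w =-21*n^2 + 414*n + 6*w^3 + w^2*(31 - 43*n) + w*(7*n^2 - 9*n - 52) - 285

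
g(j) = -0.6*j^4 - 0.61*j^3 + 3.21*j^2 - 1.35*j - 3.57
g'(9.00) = -1841.40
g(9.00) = -4137.00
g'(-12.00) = 3805.29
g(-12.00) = -10912.65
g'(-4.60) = 164.00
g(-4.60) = -138.71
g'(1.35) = -1.92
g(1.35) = -3.04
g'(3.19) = -77.40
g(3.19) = -57.14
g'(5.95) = -533.49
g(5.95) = -778.46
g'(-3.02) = 28.68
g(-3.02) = -3.32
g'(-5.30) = 270.52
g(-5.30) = -288.86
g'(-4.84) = 196.82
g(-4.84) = -181.93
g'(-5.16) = 246.53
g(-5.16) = -252.68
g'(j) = -2.4*j^3 - 1.83*j^2 + 6.42*j - 1.35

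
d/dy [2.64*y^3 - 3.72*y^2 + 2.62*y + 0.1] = 7.92*y^2 - 7.44*y + 2.62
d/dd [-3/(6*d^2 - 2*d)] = 3*(6*d - 1)/(2*d^2*(3*d - 1)^2)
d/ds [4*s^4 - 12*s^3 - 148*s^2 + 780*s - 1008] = 16*s^3 - 36*s^2 - 296*s + 780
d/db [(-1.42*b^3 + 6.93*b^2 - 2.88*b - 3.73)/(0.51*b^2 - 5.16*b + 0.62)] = (-0.7242*b^4 + 14.6544*b^3 - 36.9312*b^2 + 12.3978*b - 21.0324)/(0.2601*b^4 - 5.2632*b^3 + 27.258*b^2 - 6.3984*b + 0.3844)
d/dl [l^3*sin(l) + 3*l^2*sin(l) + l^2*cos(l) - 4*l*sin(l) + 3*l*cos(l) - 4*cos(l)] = l^3*cos(l) + 2*l^2*sin(l) + 3*l^2*cos(l) + 3*l*sin(l) - 2*l*cos(l) + 3*cos(l)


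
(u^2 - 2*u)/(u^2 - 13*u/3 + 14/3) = 3*u/(3*u - 7)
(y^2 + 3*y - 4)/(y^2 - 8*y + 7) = (y + 4)/(y - 7)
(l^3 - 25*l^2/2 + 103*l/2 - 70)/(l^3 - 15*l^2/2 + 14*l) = (l - 5)/l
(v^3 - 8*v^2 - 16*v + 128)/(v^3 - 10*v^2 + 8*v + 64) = (v + 4)/(v + 2)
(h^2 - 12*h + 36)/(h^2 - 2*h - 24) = (h - 6)/(h + 4)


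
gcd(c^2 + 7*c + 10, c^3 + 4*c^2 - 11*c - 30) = c^2 + 7*c + 10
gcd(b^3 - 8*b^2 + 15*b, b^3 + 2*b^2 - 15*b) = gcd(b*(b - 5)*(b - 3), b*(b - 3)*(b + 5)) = b^2 - 3*b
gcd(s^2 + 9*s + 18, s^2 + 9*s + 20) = 1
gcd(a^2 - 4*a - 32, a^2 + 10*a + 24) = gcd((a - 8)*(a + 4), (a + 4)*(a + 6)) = a + 4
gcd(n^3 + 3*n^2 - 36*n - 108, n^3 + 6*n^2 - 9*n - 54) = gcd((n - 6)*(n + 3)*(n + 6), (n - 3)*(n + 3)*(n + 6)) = n^2 + 9*n + 18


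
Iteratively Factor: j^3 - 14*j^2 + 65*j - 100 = (j - 5)*(j^2 - 9*j + 20) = (j - 5)^2*(j - 4)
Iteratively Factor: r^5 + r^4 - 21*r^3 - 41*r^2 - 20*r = (r - 5)*(r^4 + 6*r^3 + 9*r^2 + 4*r) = (r - 5)*(r + 4)*(r^3 + 2*r^2 + r) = r*(r - 5)*(r + 4)*(r^2 + 2*r + 1) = r*(r - 5)*(r + 1)*(r + 4)*(r + 1)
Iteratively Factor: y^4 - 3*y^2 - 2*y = (y + 1)*(y^3 - y^2 - 2*y) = y*(y + 1)*(y^2 - y - 2) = y*(y + 1)^2*(y - 2)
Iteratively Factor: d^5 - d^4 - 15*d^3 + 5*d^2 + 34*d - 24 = (d - 4)*(d^4 + 3*d^3 - 3*d^2 - 7*d + 6) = (d - 4)*(d - 1)*(d^3 + 4*d^2 + d - 6) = (d - 4)*(d - 1)^2*(d^2 + 5*d + 6) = (d - 4)*(d - 1)^2*(d + 2)*(d + 3)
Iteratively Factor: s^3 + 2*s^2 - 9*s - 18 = (s + 2)*(s^2 - 9) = (s + 2)*(s + 3)*(s - 3)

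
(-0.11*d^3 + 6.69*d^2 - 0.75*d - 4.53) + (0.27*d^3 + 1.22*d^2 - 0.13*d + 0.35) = 0.16*d^3 + 7.91*d^2 - 0.88*d - 4.18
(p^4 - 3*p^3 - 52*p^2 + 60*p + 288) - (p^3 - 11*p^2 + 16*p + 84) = p^4 - 4*p^3 - 41*p^2 + 44*p + 204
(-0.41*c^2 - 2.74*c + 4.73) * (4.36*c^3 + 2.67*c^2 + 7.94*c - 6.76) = -1.7876*c^5 - 13.0411*c^4 + 10.0516*c^3 - 6.3549*c^2 + 56.0786*c - 31.9748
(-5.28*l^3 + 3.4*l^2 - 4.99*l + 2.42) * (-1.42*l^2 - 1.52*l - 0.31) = 7.4976*l^5 + 3.1976*l^4 + 3.5546*l^3 + 3.0944*l^2 - 2.1315*l - 0.7502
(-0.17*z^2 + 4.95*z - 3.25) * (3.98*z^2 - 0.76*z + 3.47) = -0.6766*z^4 + 19.8302*z^3 - 17.2869*z^2 + 19.6465*z - 11.2775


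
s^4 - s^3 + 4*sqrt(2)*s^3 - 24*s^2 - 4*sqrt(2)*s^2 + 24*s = s*(s - 1)*(s - 2*sqrt(2))*(s + 6*sqrt(2))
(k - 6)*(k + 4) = k^2 - 2*k - 24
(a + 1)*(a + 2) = a^2 + 3*a + 2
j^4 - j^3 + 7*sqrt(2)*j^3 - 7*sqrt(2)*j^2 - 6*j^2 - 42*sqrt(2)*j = j*(j - 3)*(j + 2)*(j + 7*sqrt(2))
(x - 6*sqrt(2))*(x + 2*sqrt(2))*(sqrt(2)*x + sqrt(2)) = sqrt(2)*x^3 - 8*x^2 + sqrt(2)*x^2 - 24*sqrt(2)*x - 8*x - 24*sqrt(2)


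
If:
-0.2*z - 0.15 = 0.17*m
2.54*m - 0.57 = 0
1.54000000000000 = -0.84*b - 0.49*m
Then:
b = -1.96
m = 0.22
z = -0.94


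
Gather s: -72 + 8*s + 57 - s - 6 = 7*s - 21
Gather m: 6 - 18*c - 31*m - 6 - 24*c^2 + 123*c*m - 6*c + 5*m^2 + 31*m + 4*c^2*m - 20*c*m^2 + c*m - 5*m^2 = -24*c^2 - 20*c*m^2 - 24*c + m*(4*c^2 + 124*c)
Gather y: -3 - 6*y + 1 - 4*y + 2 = -10*y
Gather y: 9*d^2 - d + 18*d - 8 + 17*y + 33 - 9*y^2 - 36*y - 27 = 9*d^2 + 17*d - 9*y^2 - 19*y - 2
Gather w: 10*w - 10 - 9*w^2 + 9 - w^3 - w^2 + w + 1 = -w^3 - 10*w^2 + 11*w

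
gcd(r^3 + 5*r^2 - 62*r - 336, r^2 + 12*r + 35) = r + 7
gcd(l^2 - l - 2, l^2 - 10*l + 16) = l - 2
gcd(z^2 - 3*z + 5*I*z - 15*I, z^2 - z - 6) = z - 3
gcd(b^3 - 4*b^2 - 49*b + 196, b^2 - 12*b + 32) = b - 4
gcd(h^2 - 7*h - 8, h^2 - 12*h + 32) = h - 8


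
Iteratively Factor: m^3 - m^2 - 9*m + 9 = (m - 1)*(m^2 - 9) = (m - 3)*(m - 1)*(m + 3)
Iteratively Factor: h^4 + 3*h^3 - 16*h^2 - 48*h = (h)*(h^3 + 3*h^2 - 16*h - 48) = h*(h - 4)*(h^2 + 7*h + 12) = h*(h - 4)*(h + 3)*(h + 4)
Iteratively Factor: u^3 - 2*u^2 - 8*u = (u + 2)*(u^2 - 4*u) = (u - 4)*(u + 2)*(u)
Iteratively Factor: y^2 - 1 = (y - 1)*(y + 1)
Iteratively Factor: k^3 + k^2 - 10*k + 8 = (k - 2)*(k^2 + 3*k - 4) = (k - 2)*(k - 1)*(k + 4)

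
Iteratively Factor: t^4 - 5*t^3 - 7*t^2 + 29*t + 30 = (t + 2)*(t^3 - 7*t^2 + 7*t + 15) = (t - 3)*(t + 2)*(t^2 - 4*t - 5) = (t - 5)*(t - 3)*(t + 2)*(t + 1)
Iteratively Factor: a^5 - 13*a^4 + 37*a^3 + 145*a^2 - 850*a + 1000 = (a - 5)*(a^4 - 8*a^3 - 3*a^2 + 130*a - 200) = (a - 5)^2*(a^3 - 3*a^2 - 18*a + 40) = (a - 5)^2*(a + 4)*(a^2 - 7*a + 10) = (a - 5)^2*(a - 2)*(a + 4)*(a - 5)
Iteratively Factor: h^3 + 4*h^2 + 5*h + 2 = (h + 2)*(h^2 + 2*h + 1) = (h + 1)*(h + 2)*(h + 1)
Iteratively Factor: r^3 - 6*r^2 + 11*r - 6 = (r - 3)*(r^2 - 3*r + 2) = (r - 3)*(r - 2)*(r - 1)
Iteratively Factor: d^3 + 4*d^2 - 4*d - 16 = (d + 4)*(d^2 - 4) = (d + 2)*(d + 4)*(d - 2)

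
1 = 1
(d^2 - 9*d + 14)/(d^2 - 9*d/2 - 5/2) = 2*(-d^2 + 9*d - 14)/(-2*d^2 + 9*d + 5)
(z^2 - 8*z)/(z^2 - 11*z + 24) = z/(z - 3)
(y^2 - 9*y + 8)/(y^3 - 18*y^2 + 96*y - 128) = (y - 1)/(y^2 - 10*y + 16)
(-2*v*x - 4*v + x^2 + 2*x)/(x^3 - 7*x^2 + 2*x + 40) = (-2*v + x)/(x^2 - 9*x + 20)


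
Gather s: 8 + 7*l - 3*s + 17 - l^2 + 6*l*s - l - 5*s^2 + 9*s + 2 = -l^2 + 6*l - 5*s^2 + s*(6*l + 6) + 27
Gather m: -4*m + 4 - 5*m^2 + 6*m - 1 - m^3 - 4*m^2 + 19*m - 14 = -m^3 - 9*m^2 + 21*m - 11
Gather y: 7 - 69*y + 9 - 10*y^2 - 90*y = -10*y^2 - 159*y + 16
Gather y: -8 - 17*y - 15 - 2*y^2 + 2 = -2*y^2 - 17*y - 21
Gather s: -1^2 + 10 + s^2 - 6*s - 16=s^2 - 6*s - 7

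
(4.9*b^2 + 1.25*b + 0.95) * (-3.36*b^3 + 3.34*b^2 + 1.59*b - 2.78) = -16.464*b^5 + 12.166*b^4 + 8.774*b^3 - 8.4615*b^2 - 1.9645*b - 2.641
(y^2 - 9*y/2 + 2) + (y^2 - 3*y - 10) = 2*y^2 - 15*y/2 - 8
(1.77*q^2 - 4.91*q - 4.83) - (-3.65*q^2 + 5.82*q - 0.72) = 5.42*q^2 - 10.73*q - 4.11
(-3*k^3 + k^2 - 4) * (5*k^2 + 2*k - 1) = -15*k^5 - k^4 + 5*k^3 - 21*k^2 - 8*k + 4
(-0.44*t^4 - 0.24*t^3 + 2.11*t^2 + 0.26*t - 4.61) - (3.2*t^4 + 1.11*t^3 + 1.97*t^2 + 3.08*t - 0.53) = -3.64*t^4 - 1.35*t^3 + 0.14*t^2 - 2.82*t - 4.08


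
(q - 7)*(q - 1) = q^2 - 8*q + 7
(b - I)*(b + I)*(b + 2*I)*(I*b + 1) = I*b^4 - b^3 + 3*I*b^2 - b + 2*I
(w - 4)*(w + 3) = w^2 - w - 12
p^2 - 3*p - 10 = (p - 5)*(p + 2)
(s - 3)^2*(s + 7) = s^3 + s^2 - 33*s + 63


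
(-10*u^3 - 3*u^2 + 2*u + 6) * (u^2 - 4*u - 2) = -10*u^5 + 37*u^4 + 34*u^3 + 4*u^2 - 28*u - 12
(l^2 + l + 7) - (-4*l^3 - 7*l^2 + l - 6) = 4*l^3 + 8*l^2 + 13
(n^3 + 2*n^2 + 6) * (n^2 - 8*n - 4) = n^5 - 6*n^4 - 20*n^3 - 2*n^2 - 48*n - 24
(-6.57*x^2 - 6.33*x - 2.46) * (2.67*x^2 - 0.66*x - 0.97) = -17.5419*x^4 - 12.5649*x^3 + 3.9825*x^2 + 7.7637*x + 2.3862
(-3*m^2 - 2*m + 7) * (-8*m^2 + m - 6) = 24*m^4 + 13*m^3 - 40*m^2 + 19*m - 42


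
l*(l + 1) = l^2 + l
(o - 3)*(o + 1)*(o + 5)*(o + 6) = o^4 + 9*o^3 + 5*o^2 - 93*o - 90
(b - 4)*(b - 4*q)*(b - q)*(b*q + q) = b^4*q - 5*b^3*q^2 - 3*b^3*q + 4*b^2*q^3 + 15*b^2*q^2 - 4*b^2*q - 12*b*q^3 + 20*b*q^2 - 16*q^3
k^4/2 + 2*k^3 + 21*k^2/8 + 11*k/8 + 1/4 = (k/2 + 1/4)*(k + 1/2)*(k + 1)*(k + 2)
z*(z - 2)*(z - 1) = z^3 - 3*z^2 + 2*z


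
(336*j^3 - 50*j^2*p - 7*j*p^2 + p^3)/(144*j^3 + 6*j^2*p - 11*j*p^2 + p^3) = (7*j + p)/(3*j + p)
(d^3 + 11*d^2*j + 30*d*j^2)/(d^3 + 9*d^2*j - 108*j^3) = d*(d + 5*j)/(d^2 + 3*d*j - 18*j^2)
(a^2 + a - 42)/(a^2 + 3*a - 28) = (a - 6)/(a - 4)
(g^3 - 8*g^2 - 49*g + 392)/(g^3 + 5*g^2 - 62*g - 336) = (g - 7)/(g + 6)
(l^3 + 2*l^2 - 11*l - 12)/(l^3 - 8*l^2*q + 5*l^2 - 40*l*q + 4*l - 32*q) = (3 - l)/(-l + 8*q)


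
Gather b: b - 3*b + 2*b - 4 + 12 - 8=0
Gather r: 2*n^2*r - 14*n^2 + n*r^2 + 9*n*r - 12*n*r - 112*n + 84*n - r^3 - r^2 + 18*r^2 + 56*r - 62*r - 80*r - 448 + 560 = -14*n^2 - 28*n - r^3 + r^2*(n + 17) + r*(2*n^2 - 3*n - 86) + 112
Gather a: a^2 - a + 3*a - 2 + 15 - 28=a^2 + 2*a - 15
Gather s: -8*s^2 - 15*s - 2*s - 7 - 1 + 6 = -8*s^2 - 17*s - 2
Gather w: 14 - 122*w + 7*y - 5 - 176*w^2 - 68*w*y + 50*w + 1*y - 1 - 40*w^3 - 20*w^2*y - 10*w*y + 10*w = -40*w^3 + w^2*(-20*y - 176) + w*(-78*y - 62) + 8*y + 8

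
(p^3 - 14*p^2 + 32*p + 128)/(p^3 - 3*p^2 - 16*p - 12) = (p^2 - 16*p + 64)/(p^2 - 5*p - 6)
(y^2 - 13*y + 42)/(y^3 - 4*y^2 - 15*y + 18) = (y - 7)/(y^2 + 2*y - 3)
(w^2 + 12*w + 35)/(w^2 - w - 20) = (w^2 + 12*w + 35)/(w^2 - w - 20)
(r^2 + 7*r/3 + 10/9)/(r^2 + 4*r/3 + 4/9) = (3*r + 5)/(3*r + 2)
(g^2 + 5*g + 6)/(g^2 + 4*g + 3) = (g + 2)/(g + 1)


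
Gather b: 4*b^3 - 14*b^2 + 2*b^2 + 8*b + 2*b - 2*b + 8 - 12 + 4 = 4*b^3 - 12*b^2 + 8*b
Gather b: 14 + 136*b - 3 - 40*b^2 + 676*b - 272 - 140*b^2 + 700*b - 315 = -180*b^2 + 1512*b - 576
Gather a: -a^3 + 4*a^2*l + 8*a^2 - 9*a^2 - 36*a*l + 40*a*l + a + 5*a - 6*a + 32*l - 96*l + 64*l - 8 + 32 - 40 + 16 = -a^3 + a^2*(4*l - 1) + 4*a*l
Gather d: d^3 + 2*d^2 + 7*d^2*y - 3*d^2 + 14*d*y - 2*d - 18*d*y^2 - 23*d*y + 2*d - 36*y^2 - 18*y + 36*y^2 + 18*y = d^3 + d^2*(7*y - 1) + d*(-18*y^2 - 9*y)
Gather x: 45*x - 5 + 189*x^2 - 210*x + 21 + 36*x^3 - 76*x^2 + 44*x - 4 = 36*x^3 + 113*x^2 - 121*x + 12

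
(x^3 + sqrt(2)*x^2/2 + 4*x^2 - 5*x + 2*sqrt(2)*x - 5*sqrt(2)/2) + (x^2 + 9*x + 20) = x^3 + sqrt(2)*x^2/2 + 5*x^2 + 2*sqrt(2)*x + 4*x - 5*sqrt(2)/2 + 20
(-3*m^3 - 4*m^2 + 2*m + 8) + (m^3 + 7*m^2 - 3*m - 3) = -2*m^3 + 3*m^2 - m + 5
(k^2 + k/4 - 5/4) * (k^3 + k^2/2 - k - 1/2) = k^5 + 3*k^4/4 - 17*k^3/8 - 11*k^2/8 + 9*k/8 + 5/8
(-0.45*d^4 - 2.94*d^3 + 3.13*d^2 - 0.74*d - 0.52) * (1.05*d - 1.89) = -0.4725*d^5 - 2.2365*d^4 + 8.8431*d^3 - 6.6927*d^2 + 0.8526*d + 0.9828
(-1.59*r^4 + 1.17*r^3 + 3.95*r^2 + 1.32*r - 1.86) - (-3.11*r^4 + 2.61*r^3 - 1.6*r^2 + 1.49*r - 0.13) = 1.52*r^4 - 1.44*r^3 + 5.55*r^2 - 0.17*r - 1.73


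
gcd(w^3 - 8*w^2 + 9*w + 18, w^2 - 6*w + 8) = 1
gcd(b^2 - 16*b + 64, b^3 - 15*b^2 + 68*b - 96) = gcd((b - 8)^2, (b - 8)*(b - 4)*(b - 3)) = b - 8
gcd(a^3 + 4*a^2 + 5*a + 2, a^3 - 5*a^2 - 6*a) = a + 1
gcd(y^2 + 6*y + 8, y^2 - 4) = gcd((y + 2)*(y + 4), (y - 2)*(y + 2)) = y + 2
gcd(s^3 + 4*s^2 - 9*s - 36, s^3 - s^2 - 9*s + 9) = s^2 - 9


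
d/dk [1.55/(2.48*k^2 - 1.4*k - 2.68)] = (2.17 - 7.688*k)/(-2.48*k^2 + 1.4*k + 2.68)^2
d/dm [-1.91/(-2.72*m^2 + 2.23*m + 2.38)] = (4.2593 - 10.3904*m)/(-2.72*m^2 + 2.23*m + 2.38)^2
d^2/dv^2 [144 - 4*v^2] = -8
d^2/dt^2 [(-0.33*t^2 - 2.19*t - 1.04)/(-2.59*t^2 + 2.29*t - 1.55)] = (33.296004*t^3 + 33.909834*t^2 - 89.760594*t + 19.690028)/(17.373979*t^6 - 46.084647*t^5 + 71.939322*t^4 - 67.168219*t^3 + 43.05249*t^2 - 16.505175*t + 3.723875)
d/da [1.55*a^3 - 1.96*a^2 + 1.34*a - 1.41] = 4.65*a^2 - 3.92*a + 1.34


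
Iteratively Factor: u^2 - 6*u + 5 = (u - 1)*(u - 5)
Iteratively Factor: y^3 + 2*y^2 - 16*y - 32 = (y - 4)*(y^2 + 6*y + 8) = (y - 4)*(y + 2)*(y + 4)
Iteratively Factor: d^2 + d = (d + 1)*(d)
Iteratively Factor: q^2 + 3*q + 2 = (q + 1)*(q + 2)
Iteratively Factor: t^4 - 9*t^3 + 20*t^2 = (t)*(t^3 - 9*t^2 + 20*t) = t*(t - 5)*(t^2 - 4*t) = t^2*(t - 5)*(t - 4)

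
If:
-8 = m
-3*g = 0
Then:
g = 0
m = -8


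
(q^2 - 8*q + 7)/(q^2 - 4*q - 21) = (q - 1)/(q + 3)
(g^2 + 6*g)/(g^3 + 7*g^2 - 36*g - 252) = g/(g^2 + g - 42)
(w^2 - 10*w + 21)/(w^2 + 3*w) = (w^2 - 10*w + 21)/(w*(w + 3))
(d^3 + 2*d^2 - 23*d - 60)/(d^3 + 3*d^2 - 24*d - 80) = (d + 3)/(d + 4)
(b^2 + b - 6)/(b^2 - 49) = (b^2 + b - 6)/(b^2 - 49)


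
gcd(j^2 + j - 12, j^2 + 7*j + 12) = j + 4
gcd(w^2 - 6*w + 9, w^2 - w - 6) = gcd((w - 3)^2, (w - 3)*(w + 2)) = w - 3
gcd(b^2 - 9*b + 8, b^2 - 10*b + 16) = b - 8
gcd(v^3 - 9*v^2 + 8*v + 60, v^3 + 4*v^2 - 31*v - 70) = v^2 - 3*v - 10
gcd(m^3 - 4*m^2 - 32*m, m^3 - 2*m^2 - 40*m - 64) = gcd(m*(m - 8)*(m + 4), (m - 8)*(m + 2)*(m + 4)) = m^2 - 4*m - 32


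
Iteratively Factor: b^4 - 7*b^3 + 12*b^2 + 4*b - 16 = (b - 4)*(b^3 - 3*b^2 + 4) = (b - 4)*(b - 2)*(b^2 - b - 2) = (b - 4)*(b - 2)*(b + 1)*(b - 2)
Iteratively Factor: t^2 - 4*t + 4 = (t - 2)*(t - 2)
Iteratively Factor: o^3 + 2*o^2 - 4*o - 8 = (o + 2)*(o^2 - 4) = (o + 2)^2*(o - 2)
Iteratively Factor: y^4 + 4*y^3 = (y)*(y^3 + 4*y^2) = y^2*(y^2 + 4*y) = y^2*(y + 4)*(y)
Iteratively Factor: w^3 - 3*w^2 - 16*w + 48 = (w - 3)*(w^2 - 16) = (w - 3)*(w + 4)*(w - 4)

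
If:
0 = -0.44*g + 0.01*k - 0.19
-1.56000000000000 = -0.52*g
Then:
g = 3.00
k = 151.00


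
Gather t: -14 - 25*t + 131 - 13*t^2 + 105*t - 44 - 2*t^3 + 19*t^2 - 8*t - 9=-2*t^3 + 6*t^2 + 72*t + 64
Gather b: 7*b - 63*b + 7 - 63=-56*b - 56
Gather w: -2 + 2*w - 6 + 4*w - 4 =6*w - 12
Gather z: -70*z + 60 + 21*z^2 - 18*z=21*z^2 - 88*z + 60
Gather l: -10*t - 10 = -10*t - 10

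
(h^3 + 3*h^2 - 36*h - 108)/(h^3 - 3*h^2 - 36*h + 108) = (h + 3)/(h - 3)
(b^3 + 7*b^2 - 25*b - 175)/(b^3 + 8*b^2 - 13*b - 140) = (b - 5)/(b - 4)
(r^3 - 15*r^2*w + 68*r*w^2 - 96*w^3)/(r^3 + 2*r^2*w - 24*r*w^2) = (r^2 - 11*r*w + 24*w^2)/(r*(r + 6*w))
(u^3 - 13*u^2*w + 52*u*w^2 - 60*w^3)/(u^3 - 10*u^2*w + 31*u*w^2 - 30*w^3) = (u - 6*w)/(u - 3*w)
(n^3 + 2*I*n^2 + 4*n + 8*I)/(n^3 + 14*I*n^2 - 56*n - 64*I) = (n^2 + 4)/(n^2 + 12*I*n - 32)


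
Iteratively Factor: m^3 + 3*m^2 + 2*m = (m + 1)*(m^2 + 2*m) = m*(m + 1)*(m + 2)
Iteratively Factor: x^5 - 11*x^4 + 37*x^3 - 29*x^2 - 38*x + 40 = (x - 2)*(x^4 - 9*x^3 + 19*x^2 + 9*x - 20) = (x - 2)*(x - 1)*(x^3 - 8*x^2 + 11*x + 20) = (x - 2)*(x - 1)*(x + 1)*(x^2 - 9*x + 20) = (x - 5)*(x - 2)*(x - 1)*(x + 1)*(x - 4)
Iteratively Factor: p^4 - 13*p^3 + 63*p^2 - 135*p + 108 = (p - 3)*(p^3 - 10*p^2 + 33*p - 36) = (p - 3)^2*(p^2 - 7*p + 12) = (p - 4)*(p - 3)^2*(p - 3)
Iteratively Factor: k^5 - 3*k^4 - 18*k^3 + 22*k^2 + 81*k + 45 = (k + 1)*(k^4 - 4*k^3 - 14*k^2 + 36*k + 45) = (k - 3)*(k + 1)*(k^3 - k^2 - 17*k - 15) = (k - 3)*(k + 1)^2*(k^2 - 2*k - 15) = (k - 3)*(k + 1)^2*(k + 3)*(k - 5)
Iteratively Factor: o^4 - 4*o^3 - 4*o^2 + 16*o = (o)*(o^3 - 4*o^2 - 4*o + 16) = o*(o - 2)*(o^2 - 2*o - 8) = o*(o - 2)*(o + 2)*(o - 4)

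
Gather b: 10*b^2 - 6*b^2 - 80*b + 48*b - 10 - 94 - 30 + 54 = 4*b^2 - 32*b - 80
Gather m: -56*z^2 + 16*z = -56*z^2 + 16*z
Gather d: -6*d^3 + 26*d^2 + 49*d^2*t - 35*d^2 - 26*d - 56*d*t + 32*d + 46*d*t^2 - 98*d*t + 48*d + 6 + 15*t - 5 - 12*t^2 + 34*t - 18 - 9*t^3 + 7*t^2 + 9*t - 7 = -6*d^3 + d^2*(49*t - 9) + d*(46*t^2 - 154*t + 54) - 9*t^3 - 5*t^2 + 58*t - 24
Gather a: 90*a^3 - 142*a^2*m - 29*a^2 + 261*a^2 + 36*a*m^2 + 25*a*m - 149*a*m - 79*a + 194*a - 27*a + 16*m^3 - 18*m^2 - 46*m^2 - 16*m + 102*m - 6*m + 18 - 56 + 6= 90*a^3 + a^2*(232 - 142*m) + a*(36*m^2 - 124*m + 88) + 16*m^3 - 64*m^2 + 80*m - 32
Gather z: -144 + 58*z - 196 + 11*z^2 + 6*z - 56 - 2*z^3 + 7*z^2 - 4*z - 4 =-2*z^3 + 18*z^2 + 60*z - 400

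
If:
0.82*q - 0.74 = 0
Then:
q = 0.90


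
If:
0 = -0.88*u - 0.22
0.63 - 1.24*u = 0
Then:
No Solution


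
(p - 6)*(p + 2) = p^2 - 4*p - 12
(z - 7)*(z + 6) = z^2 - z - 42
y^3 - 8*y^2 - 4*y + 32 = (y - 8)*(y - 2)*(y + 2)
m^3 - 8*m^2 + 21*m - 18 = (m - 3)^2*(m - 2)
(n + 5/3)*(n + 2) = n^2 + 11*n/3 + 10/3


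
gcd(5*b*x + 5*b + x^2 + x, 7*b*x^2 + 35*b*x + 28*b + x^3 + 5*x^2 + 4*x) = x + 1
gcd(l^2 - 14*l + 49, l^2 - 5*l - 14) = l - 7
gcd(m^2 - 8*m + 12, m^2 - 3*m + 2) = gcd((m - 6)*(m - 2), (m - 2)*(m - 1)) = m - 2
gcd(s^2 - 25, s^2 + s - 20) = s + 5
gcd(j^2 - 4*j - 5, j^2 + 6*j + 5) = j + 1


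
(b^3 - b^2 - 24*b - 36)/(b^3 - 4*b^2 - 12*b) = (b + 3)/b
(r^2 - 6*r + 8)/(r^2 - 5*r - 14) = (-r^2 + 6*r - 8)/(-r^2 + 5*r + 14)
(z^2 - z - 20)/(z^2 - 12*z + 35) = (z + 4)/(z - 7)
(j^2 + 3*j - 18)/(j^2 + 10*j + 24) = (j - 3)/(j + 4)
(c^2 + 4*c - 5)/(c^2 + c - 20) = (c - 1)/(c - 4)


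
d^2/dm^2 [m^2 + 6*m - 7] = 2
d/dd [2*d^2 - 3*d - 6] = 4*d - 3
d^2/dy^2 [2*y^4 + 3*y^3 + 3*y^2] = 24*y^2 + 18*y + 6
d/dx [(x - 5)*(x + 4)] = 2*x - 1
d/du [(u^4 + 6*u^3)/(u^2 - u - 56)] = u^2*(-u*(u + 6)*(2*u - 1) + 2*(-2*u - 9)*(-u^2 + u + 56))/(-u^2 + u + 56)^2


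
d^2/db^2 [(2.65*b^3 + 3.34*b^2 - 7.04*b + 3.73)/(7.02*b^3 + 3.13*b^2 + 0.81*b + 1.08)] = (4.54747350886464e-13*b^7 + 212.738292*b^6 - 2172.014676*b^5 + 922.621752*b^4 + 867.555902*b^3 + 933.17145*b^2 + 48.397662*b - 0.214541999999996)/(345.948408*b^9 + 462.742956*b^8 + 326.074086*b^7 + 297.119629*b^6 + 180.006381*b^5 + 74.749311*b^4 + 41.524569*b^3 + 13.07826*b^2 + 2.834352*b + 1.259712)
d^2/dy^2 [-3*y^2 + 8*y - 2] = -6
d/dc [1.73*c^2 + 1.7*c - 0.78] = 3.46*c + 1.7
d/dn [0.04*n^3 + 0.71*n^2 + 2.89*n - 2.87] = 0.12*n^2 + 1.42*n + 2.89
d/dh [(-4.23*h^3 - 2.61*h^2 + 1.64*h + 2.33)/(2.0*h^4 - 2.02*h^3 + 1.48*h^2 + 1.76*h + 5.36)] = (8.46*h^6 + 10.44*h^5 - 21.3726*h^4 - 26.904*h^3 - 60.9194*h^2 - 34.876*h + 4.6896)/(4.0*h^8 - 8.08*h^7 + 10.0004*h^6 + 1.0608*h^5 + 16.52*h^4 - 16.4448*h^3 + 18.9632*h^2 + 18.8672*h + 28.7296)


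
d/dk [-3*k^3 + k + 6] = 1 - 9*k^2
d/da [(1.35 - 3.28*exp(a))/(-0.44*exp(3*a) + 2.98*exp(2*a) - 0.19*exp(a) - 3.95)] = (-2.8864*exp(3*a) + 11.5564*exp(2*a) - 8.046*exp(a) + 13.2125)*exp(a)/(0.1936*exp(6*a) - 2.6224*exp(5*a) + 9.0476*exp(4*a) + 2.3436*exp(3*a) - 23.5059*exp(2*a) + 1.501*exp(a) + 15.6025)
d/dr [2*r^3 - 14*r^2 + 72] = 2*r*(3*r - 14)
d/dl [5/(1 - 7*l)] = 35/(7*l - 1)^2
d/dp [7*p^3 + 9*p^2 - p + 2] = 21*p^2 + 18*p - 1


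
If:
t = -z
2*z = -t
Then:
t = 0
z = 0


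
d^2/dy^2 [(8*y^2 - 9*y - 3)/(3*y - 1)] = -92/(27*y^3 - 27*y^2 + 9*y - 1)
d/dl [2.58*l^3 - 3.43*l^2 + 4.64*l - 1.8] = 7.74*l^2 - 6.86*l + 4.64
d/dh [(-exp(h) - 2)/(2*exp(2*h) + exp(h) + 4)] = ((exp(h) + 2)*(4*exp(h) + 1) - 2*exp(2*h) - exp(h) - 4)*exp(h)/(2*exp(2*h) + exp(h) + 4)^2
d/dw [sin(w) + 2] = cos(w)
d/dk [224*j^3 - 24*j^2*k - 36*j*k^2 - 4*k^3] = -24*j^2 - 72*j*k - 12*k^2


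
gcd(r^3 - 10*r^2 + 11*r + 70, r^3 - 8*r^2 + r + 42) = r^2 - 5*r - 14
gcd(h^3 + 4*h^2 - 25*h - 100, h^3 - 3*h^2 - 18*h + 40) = h^2 - h - 20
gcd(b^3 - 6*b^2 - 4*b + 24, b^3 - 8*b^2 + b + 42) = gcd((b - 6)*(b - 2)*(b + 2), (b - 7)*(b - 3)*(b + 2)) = b + 2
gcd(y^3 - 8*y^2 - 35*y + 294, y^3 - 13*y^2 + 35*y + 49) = y^2 - 14*y + 49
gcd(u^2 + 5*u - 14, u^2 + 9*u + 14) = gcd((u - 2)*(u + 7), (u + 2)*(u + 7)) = u + 7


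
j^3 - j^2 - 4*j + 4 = (j - 2)*(j - 1)*(j + 2)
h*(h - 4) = h^2 - 4*h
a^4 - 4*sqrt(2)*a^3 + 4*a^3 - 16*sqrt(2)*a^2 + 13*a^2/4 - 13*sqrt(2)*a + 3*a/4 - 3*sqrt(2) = (a + 1/2)^2*(a + 3)*(a - 4*sqrt(2))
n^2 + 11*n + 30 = (n + 5)*(n + 6)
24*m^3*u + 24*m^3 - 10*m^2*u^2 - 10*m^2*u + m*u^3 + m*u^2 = (-6*m + u)*(-4*m + u)*(m*u + m)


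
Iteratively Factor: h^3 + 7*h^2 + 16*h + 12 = (h + 2)*(h^2 + 5*h + 6) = (h + 2)*(h + 3)*(h + 2)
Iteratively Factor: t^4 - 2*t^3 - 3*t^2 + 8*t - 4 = (t - 1)*(t^3 - t^2 - 4*t + 4) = (t - 1)*(t + 2)*(t^2 - 3*t + 2) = (t - 2)*(t - 1)*(t + 2)*(t - 1)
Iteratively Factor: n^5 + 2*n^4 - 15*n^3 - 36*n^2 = (n - 4)*(n^4 + 6*n^3 + 9*n^2) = (n - 4)*(n + 3)*(n^3 + 3*n^2) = n*(n - 4)*(n + 3)*(n^2 + 3*n) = n*(n - 4)*(n + 3)^2*(n)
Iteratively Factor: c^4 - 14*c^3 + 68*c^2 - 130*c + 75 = (c - 5)*(c^3 - 9*c^2 + 23*c - 15) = (c - 5)^2*(c^2 - 4*c + 3) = (c - 5)^2*(c - 1)*(c - 3)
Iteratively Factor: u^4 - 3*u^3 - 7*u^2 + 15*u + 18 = (u - 3)*(u^3 - 7*u - 6) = (u - 3)*(u + 2)*(u^2 - 2*u - 3) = (u - 3)*(u + 1)*(u + 2)*(u - 3)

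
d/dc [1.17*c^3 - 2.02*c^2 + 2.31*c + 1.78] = 3.51*c^2 - 4.04*c + 2.31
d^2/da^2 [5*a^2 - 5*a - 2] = 10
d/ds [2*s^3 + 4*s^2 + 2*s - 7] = 6*s^2 + 8*s + 2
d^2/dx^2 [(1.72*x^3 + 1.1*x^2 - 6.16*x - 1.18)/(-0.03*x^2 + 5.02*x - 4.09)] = (-1.73472347597681e-18*x^5 - 86.58752*x^3 + 212.704368*x^2 - 178.235232*x + 275.333328)/(2.7e-5*x^6 - 0.013554*x^5 + 2.279079*x^4 - 130.201732*x^3 + 310.714437*x^2 - 251.925186*x + 68.417929)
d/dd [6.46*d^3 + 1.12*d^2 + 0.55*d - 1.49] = 19.38*d^2 + 2.24*d + 0.55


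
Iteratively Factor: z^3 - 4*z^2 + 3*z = (z - 1)*(z^2 - 3*z) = (z - 3)*(z - 1)*(z)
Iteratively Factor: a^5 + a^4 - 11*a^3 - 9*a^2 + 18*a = (a + 3)*(a^4 - 2*a^3 - 5*a^2 + 6*a) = (a - 3)*(a + 3)*(a^3 + a^2 - 2*a) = (a - 3)*(a - 1)*(a + 3)*(a^2 + 2*a) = a*(a - 3)*(a - 1)*(a + 3)*(a + 2)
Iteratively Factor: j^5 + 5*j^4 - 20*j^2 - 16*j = (j + 2)*(j^4 + 3*j^3 - 6*j^2 - 8*j) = (j + 2)*(j + 4)*(j^3 - j^2 - 2*j) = (j + 1)*(j + 2)*(j + 4)*(j^2 - 2*j) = (j - 2)*(j + 1)*(j + 2)*(j + 4)*(j)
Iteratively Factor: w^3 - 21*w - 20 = (w + 4)*(w^2 - 4*w - 5) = (w - 5)*(w + 4)*(w + 1)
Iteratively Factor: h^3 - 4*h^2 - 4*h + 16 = (h - 2)*(h^2 - 2*h - 8) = (h - 4)*(h - 2)*(h + 2)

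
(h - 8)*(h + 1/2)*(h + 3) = h^3 - 9*h^2/2 - 53*h/2 - 12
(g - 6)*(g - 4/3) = g^2 - 22*g/3 + 8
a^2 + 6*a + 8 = (a + 2)*(a + 4)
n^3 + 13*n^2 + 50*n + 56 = (n + 2)*(n + 4)*(n + 7)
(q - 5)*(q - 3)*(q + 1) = q^3 - 7*q^2 + 7*q + 15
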